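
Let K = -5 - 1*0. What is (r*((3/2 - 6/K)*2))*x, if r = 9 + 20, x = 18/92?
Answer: 7047/230 ≈ 30.639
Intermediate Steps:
K = -5 (K = -5 + 0 = -5)
x = 9/46 (x = 18*(1/92) = 9/46 ≈ 0.19565)
r = 29
(r*((3/2 - 6/K)*2))*x = (29*((3/2 - 6/(-5))*2))*(9/46) = (29*((3*(1/2) - 6*(-1/5))*2))*(9/46) = (29*((3/2 + 6/5)*2))*(9/46) = (29*((27/10)*2))*(9/46) = (29*(27/5))*(9/46) = (783/5)*(9/46) = 7047/230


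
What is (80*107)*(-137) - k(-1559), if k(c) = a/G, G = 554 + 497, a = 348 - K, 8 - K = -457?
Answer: -1232528603/1051 ≈ -1.1727e+6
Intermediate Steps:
K = 465 (K = 8 - 1*(-457) = 8 + 457 = 465)
a = -117 (a = 348 - 1*465 = 348 - 465 = -117)
G = 1051
k(c) = -117/1051
(80*107)*(-137) - k(-1559) = (80*107)*(-137) - 1*(-117/1051) = 8560*(-137) + 117/1051 = -1172720 + 117/1051 = -1232528603/1051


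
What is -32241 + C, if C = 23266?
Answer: -8975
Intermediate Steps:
-32241 + C = -32241 + 23266 = -8975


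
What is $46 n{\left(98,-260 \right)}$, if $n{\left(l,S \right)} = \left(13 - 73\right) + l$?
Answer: $1748$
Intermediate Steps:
$n{\left(l,S \right)} = -60 + l$
$46 n{\left(98,-260 \right)} = 46 \left(-60 + 98\right) = 46 \cdot 38 = 1748$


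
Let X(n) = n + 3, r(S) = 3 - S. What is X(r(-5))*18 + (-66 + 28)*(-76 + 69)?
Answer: 464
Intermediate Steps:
X(n) = 3 + n
X(r(-5))*18 + (-66 + 28)*(-76 + 69) = (3 + (3 - 1*(-5)))*18 + (-66 + 28)*(-76 + 69) = (3 + (3 + 5))*18 - 38*(-7) = (3 + 8)*18 + 266 = 11*18 + 266 = 198 + 266 = 464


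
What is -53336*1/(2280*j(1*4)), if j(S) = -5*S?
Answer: 6667/5700 ≈ 1.1696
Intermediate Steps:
-53336*1/(2280*j(1*4)) = -53336/(2280*(-5*4)) = -53336/(2280*(-20)) = -53336/(-45600) = -53336*(-1/45600) = 6667/5700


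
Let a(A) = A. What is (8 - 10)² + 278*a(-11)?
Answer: -3054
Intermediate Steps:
(8 - 10)² + 278*a(-11) = (8 - 10)² + 278*(-11) = (-2)² - 3058 = 4 - 3058 = -3054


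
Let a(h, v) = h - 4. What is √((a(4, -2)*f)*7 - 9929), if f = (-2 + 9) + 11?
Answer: I*√9929 ≈ 99.644*I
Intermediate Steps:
a(h, v) = -4 + h
f = 18 (f = 7 + 11 = 18)
√((a(4, -2)*f)*7 - 9929) = √(((-4 + 4)*18)*7 - 9929) = √((0*18)*7 - 9929) = √(0*7 - 9929) = √(0 - 9929) = √(-9929) = I*√9929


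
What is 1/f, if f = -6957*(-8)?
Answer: 1/55656 ≈ 1.7968e-5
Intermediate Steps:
f = 55656
1/f = 1/55656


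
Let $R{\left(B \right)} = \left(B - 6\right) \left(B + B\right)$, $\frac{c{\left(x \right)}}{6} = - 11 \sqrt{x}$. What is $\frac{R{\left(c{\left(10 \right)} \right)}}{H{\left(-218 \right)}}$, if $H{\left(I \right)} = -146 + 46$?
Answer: $- \frac{4356}{5} - \frac{198 \sqrt{10}}{25} \approx -896.25$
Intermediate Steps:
$H{\left(I \right)} = -100$
$c{\left(x \right)} = - 66 \sqrt{x}$ ($c{\left(x \right)} = 6 \left(- 11 \sqrt{x}\right) = - 66 \sqrt{x}$)
$R{\left(B \right)} = 2 B \left(-6 + B\right)$ ($R{\left(B \right)} = \left(-6 + B\right) 2 B = 2 B \left(-6 + B\right)$)
$\frac{R{\left(c{\left(10 \right)} \right)}}{H{\left(-218 \right)}} = \frac{2 \left(- 66 \sqrt{10}\right) \left(-6 - 66 \sqrt{10}\right)}{-100} = - 132 \sqrt{10} \left(-6 - 66 \sqrt{10}\right) \left(- \frac{1}{100}\right) = \frac{33 \sqrt{10} \left(-6 - 66 \sqrt{10}\right)}{25}$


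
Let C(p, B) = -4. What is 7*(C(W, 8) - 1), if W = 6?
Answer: -35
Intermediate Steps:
7*(C(W, 8) - 1) = 7*(-4 - 1) = 7*(-5) = -35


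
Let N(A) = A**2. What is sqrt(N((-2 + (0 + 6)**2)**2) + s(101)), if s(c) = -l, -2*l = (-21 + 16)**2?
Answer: sqrt(5345394)/2 ≈ 1156.0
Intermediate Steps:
l = -25/2 (l = -(-21 + 16)**2/2 = -1/2*(-5)**2 = -1/2*25 = -25/2 ≈ -12.500)
s(c) = 25/2 (s(c) = -1*(-25/2) = 25/2)
sqrt(N((-2 + (0 + 6)**2)**2) + s(101)) = sqrt(((-2 + (0 + 6)**2)**2)**2 + 25/2) = sqrt(((-2 + 6**2)**2)**2 + 25/2) = sqrt(((-2 + 36)**2)**2 + 25/2) = sqrt((34**2)**2 + 25/2) = sqrt(1156**2 + 25/2) = sqrt(1336336 + 25/2) = sqrt(2672697/2) = sqrt(5345394)/2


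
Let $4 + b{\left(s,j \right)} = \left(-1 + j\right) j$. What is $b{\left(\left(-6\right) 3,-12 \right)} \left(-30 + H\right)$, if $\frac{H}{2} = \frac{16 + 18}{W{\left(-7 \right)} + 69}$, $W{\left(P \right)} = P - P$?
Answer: $- \frac{304304}{69} \approx -4410.2$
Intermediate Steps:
$W{\left(P \right)} = 0$
$b{\left(s,j \right)} = -4 + j \left(-1 + j\right)$ ($b{\left(s,j \right)} = -4 + \left(-1 + j\right) j = -4 + j \left(-1 + j\right)$)
$H = \frac{68}{69}$ ($H = 2 \frac{16 + 18}{0 + 69} = 2 \cdot \frac{34}{69} = \frac{68}{69} \approx 0.98551$)
$b{\left(\left(-6\right) 3,-12 \right)} \left(-30 + H\right) = \left(-4 + \left(-12\right)^{2} - -12\right) \left(-30 + \frac{68}{69}\right) = \left(-4 + 144 + 12\right) \left(- \frac{2002}{69}\right) = 152 \left(- \frac{2002}{69}\right) = - \frac{304304}{69}$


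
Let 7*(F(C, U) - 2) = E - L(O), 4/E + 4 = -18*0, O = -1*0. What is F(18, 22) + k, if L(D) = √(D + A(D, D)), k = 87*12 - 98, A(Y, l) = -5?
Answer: 6635/7 - I*√5/7 ≈ 947.86 - 0.31944*I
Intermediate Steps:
O = 0
k = 946 (k = 1044 - 98 = 946)
E = -1 (E = 4/(-4 - 18*0) = 4/(-4 + 0) = 4/(-4) = 4*(-¼) = -1)
L(D) = √(-5 + D) (L(D) = √(D - 5) = √(-5 + D))
F(C, U) = 13/7 - I*√5/7 (F(C, U) = 2 + (-1 - √(-5 + 0))/7 = 2 + (-1 - √(-5))/7 = 2 + (-1 - I*√5)/7 = 2 + (-⅐ - I*√5/7) = 13/7 - I*√5/7)
F(18, 22) + k = (13/7 - I*√5/7) + 946 = 6635/7 - I*√5/7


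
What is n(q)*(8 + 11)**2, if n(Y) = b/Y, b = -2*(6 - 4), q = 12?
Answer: -361/3 ≈ -120.33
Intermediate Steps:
b = -4 (b = -2*2 = -4)
n(Y) = -4/Y
n(q)*(8 + 11)**2 = (-4/12)*(8 + 11)**2 = -4*1/12*19**2 = -1/3*361 = -361/3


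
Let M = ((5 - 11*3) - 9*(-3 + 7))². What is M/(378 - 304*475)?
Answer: -2048/72011 ≈ -0.028440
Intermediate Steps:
M = 4096 (M = ((5 - 33) - 9*4)² = (-28 - 36)² = (-64)² = 4096)
M/(378 - 304*475) = 4096/(378 - 304*475) = 4096/(378 - 144400) = 4096/(-144022) = 4096*(-1/144022) = -2048/72011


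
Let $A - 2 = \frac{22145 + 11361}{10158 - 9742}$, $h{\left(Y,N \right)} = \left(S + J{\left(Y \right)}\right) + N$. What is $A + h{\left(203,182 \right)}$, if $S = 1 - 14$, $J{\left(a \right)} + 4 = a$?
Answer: $\frac{93713}{208} \approx 450.54$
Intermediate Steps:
$J{\left(a \right)} = -4 + a$
$S = -13$ ($S = 1 - 14 = -13$)
$h{\left(Y,N \right)} = -17 + N + Y$ ($h{\left(Y,N \right)} = \left(-13 + \left(-4 + Y\right)\right) + N = \left(-17 + Y\right) + N = -17 + N + Y$)
$A = \frac{17169}{208}$ ($A = 2 + \frac{22145 + 11361}{10158 - 9742} = 2 + \frac{33506}{416} = 2 + 33506 \cdot \frac{1}{416} = 2 + \frac{16753}{208} = \frac{17169}{208} \approx 82.543$)
$A + h{\left(203,182 \right)} = \frac{17169}{208} + \left(-17 + 182 + 203\right) = \frac{17169}{208} + 368 = \frac{93713}{208}$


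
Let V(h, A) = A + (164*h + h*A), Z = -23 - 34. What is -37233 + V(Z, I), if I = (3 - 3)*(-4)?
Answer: -46581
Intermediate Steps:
I = 0 (I = 0*(-4) = 0)
Z = -57
V(h, A) = A + 164*h + A*h (V(h, A) = A + (164*h + A*h) = A + 164*h + A*h)
-37233 + V(Z, I) = -37233 + (0 + 164*(-57) + 0*(-57)) = -37233 + (0 - 9348 + 0) = -37233 - 9348 = -46581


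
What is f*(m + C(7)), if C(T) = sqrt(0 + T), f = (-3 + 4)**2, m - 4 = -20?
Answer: -16 + sqrt(7) ≈ -13.354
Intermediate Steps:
m = -16 (m = 4 - 20 = -16)
f = 1 (f = 1**2 = 1)
C(T) = sqrt(T)
f*(m + C(7)) = 1*(-16 + sqrt(7)) = -16 + sqrt(7)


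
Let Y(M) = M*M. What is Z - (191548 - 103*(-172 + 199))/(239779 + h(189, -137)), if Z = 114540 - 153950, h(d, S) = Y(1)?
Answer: -9449918567/239780 ≈ -39411.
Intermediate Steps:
Y(M) = M**2
h(d, S) = 1 (h(d, S) = 1**2 = 1)
Z = -39410
Z - (191548 - 103*(-172 + 199))/(239779 + h(189, -137)) = -39410 - (191548 - 103*(-172 + 199))/(239779 + 1) = -39410 - (191548 - 103*27)/239780 = -39410 - (191548 - 2781)/239780 = -39410 - 188767/239780 = -9449918567/239780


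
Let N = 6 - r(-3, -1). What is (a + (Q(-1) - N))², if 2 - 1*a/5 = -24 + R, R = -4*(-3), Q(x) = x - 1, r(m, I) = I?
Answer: 3721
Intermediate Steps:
Q(x) = -1 + x
R = 12
N = 7 (N = 6 - 1*(-1) = 6 + 1 = 7)
a = 70 (a = 10 - 5*(-24 + 12) = 10 - 5*(-12) = 10 + 60 = 70)
(a + (Q(-1) - N))² = (70 + ((-1 - 1) - 1*7))² = (70 + (-2 - 7))² = (70 - 9)² = 61² = 3721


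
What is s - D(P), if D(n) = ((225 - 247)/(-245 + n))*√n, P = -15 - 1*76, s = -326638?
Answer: -326638 - 11*I*√91/168 ≈ -3.2664e+5 - 0.6246*I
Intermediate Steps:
P = -91 (P = -15 - 76 = -91)
D(n) = -22*√n/(-245 + n) (D(n) = (-22/(-245 + n))*√n = -22*√n/(-245 + n))
s - D(P) = -326638 - (-22)*√(-91)/(-245 - 91) = -326638 - (-22)*I*√91/(-336) = -326638 - (-22)*I*√91*(-1)/336 = -326638 - 11*I*√91/168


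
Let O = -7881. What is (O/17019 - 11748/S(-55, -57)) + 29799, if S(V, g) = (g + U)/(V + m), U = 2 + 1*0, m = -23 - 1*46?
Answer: 93948764/28365 ≈ 3312.1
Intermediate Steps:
m = -69 (m = -23 - 46 = -69)
U = 2 (U = 2 + 0 = 2)
S(V, g) = (2 + g)/(-69 + V) (S(V, g) = (g + 2)/(V - 69) = (2 + g)/(-69 + V))
(O/17019 - 11748/S(-55, -57)) + 29799 = (-7881/17019 - 11748*(-69 - 55)/(2 - 57)) + 29799 = (-7881*1/17019 - 11748/(-55/(-124))) + 29799 = (-2627/5673 - 11748/((-1/124*(-55)))) + 29799 = (-2627/5673 - 11748/55/124) + 29799 = (-2627/5673 - 11748*124/55) + 29799 = (-2627/5673 - 132432/5) + 29799 = -751299871/28365 + 29799 = 93948764/28365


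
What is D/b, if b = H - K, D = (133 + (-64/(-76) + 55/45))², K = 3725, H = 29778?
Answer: 533425216/761815773 ≈ 0.70020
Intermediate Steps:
D = 533425216/29241 (D = (133 + (-64*(-1/76) + 55*(1/45)))² = (133 + (16/19 + 11/9))² = (133 + 353/171)² = (23096/171)² = 533425216/29241 ≈ 18242.)
b = 26053 (b = 29778 - 1*3725 = 29778 - 3725 = 26053)
D/b = (533425216/29241)/26053 = (533425216/29241)*(1/26053) = 533425216/761815773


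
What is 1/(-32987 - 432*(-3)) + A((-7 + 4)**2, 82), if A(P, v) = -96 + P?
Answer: -2757118/31691 ≈ -87.000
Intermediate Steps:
1/(-32987 - 432*(-3)) + A((-7 + 4)**2, 82) = 1/(-32987 - 432*(-3)) + (-96 + (-7 + 4)**2) = 1/(-32987 + 1296) + (-96 + (-3)**2) = 1/(-31691) + (-96 + 9) = -1/31691 - 87 = -2757118/31691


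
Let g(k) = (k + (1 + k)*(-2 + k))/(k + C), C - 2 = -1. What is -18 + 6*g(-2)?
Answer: -30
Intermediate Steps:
C = 1 (C = 2 - 1 = 1)
g(k) = (k + (1 + k)*(-2 + k))/(1 + k) (g(k) = (k + (1 + k)*(-2 + k))/(k + 1) = (k + (1 + k)*(-2 + k))/(1 + k))
-18 + 6*g(-2) = -18 + 6*((-2 + (-2)²)/(1 - 2)) = -18 + 6*((-2 + 4)/(-1)) = -18 + 6*(-1*2) = -18 + 6*(-2) = -18 - 12 = -30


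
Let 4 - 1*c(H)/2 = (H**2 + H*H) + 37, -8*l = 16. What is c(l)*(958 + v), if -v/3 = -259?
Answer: -142270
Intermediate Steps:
l = -2 (l = -1/8*16 = -2)
c(H) = -66 - 4*H**2 (c(H) = 8 - 2*((H**2 + H*H) + 37) = 8 - 2*((H**2 + H**2) + 37) = 8 - 2*(2*H**2 + 37) = 8 - 2*(37 + 2*H**2) = 8 + (-74 - 4*H**2) = -66 - 4*H**2)
v = 777 (v = -3*(-259) = 777)
c(l)*(958 + v) = (-66 - 4*(-2)**2)*(958 + 777) = (-66 - 4*4)*1735 = (-66 - 16)*1735 = -82*1735 = -142270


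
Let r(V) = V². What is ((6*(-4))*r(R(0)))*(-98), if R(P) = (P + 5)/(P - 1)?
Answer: 58800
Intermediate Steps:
R(P) = (5 + P)/(-1 + P)
((6*(-4))*r(R(0)))*(-98) = ((6*(-4))*((5 + 0)/(-1 + 0))²)*(-98) = -24*(5/(-1))²*(-98) = -24*(-1*5)²*(-98) = -24*(-5)²*(-98) = -24*25*(-98) = -600*(-98) = 58800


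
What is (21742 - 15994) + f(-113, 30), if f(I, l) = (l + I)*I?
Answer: 15127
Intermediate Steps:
f(I, l) = I*(I + l) (f(I, l) = (I + l)*I = I*(I + l))
(21742 - 15994) + f(-113, 30) = (21742 - 15994) - 113*(-113 + 30) = 5748 - 113*(-83) = 5748 + 9379 = 15127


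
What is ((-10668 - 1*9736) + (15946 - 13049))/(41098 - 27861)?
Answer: -41/31 ≈ -1.3226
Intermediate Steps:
((-10668 - 1*9736) + (15946 - 13049))/(41098 - 27861) = ((-10668 - 9736) + 2897)/13237 = (-20404 + 2897)*(1/13237) = -17507*1/13237 = -41/31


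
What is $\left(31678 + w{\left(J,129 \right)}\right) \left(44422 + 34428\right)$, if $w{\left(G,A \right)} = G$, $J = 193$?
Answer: $2513028350$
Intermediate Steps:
$\left(31678 + w{\left(J,129 \right)}\right) \left(44422 + 34428\right) = \left(31678 + 193\right) \left(44422 + 34428\right) = 31871 \cdot 78850 = 2513028350$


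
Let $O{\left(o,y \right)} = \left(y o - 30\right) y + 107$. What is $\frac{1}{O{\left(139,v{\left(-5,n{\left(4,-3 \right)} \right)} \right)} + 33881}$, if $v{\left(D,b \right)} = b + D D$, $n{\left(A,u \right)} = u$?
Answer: $\frac{1}{100604} \approx 9.94 \cdot 10^{-6}$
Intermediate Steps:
$v{\left(D,b \right)} = b + D^{2}$
$O{\left(o,y \right)} = 107 + y \left(-30 + o y\right)$ ($O{\left(o,y \right)} = \left(o y - 30\right) y + 107 = \left(-30 + o y\right) y + 107 = y \left(-30 + o y\right) + 107 = 107 + y \left(-30 + o y\right)$)
$\frac{1}{O{\left(139,v{\left(-5,n{\left(4,-3 \right)} \right)} \right)} + 33881} = \frac{1}{\left(107 - 30 \left(-3 + \left(-5\right)^{2}\right) + 139 \left(-3 + \left(-5\right)^{2}\right)^{2}\right) + 33881} = \frac{1}{\left(107 - 30 \left(-3 + 25\right) + 139 \left(-3 + 25\right)^{2}\right) + 33881} = \frac{1}{\left(107 - 660 + 139 \cdot 22^{2}\right) + 33881} = \frac{1}{\left(107 - 660 + 139 \cdot 484\right) + 33881} = \frac{1}{\left(107 - 660 + 67276\right) + 33881} = \frac{1}{66723 + 33881} = \frac{1}{100604}$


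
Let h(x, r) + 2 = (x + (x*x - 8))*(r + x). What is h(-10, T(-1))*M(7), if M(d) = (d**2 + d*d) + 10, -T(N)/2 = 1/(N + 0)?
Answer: -71064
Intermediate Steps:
T(N) = -2/N (T(N) = -2/(N + 0) = -2/N)
h(x, r) = -2 + (r + x)*(-8 + x + x**2) (h(x, r) = -2 + (x + (x*x - 8))*(r + x) = -2 + (x + (x**2 - 8))*(r + x) = -2 + (x + (-8 + x**2))*(r + x) = -2 + (-8 + x + x**2)*(r + x) = -2 + (r + x)*(-8 + x + x**2))
M(d) = 10 + 2*d**2 (M(d) = (d**2 + d**2) + 10 = 2*d**2 + 10 = 10 + 2*d**2)
h(-10, T(-1))*M(7) = (-2 + (-10)**2 + (-10)**3 - (-16)/(-1) - 8*(-10) - 2/(-1)*(-10) - 2/(-1)*(-10)**2)*(10 + 2*7**2) = (-2 + 100 - 1000 - (-16)*(-1) + 80 - 2*(-1)*(-10) - 2*(-1)*100)*(10 + 2*49) = (-2 + 100 - 1000 - 8*2 + 80 + 2*(-10) + 2*100)*(10 + 98) = (-2 + 100 - 1000 - 16 + 80 - 20 + 200)*108 = -658*108 = -71064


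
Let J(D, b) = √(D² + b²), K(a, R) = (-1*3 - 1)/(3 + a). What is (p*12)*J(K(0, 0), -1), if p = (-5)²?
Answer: 500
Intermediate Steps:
K(a, R) = -4/(3 + a) (K(a, R) = (-3 - 1)/(3 + a) = -4/(3 + a))
p = 25
(p*12)*J(K(0, 0), -1) = (25*12)*√((-4/(3 + 0))² + (-1)²) = 300*√((-4/3)² + 1) = 300*√(16/9 + 1) = 300*√(25/9) = 300*(5/3) = 500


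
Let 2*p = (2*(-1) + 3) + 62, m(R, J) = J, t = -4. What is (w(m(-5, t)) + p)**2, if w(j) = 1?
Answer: 4225/4 ≈ 1056.3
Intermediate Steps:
p = 63/2 (p = ((2*(-1) + 3) + 62)/2 = ((-2 + 3) + 62)/2 = (1 + 62)/2 = (1/2)*63 = 63/2 ≈ 31.500)
(w(m(-5, t)) + p)**2 = (1 + 63/2)**2 = (65/2)**2 = 4225/4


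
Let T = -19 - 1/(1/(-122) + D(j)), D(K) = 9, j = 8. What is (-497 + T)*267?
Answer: -151168458/1097 ≈ -1.3780e+5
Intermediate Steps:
T = -20965/1097 (T = -19 - 1/(1/(-122) + 9) = -19 - 1/(-1/122 + 9) = -19 - 1/1097/122 = -19 - 1*122/1097 = -19 - 122/1097 = -20965/1097 ≈ -19.111)
(-497 + T)*267 = (-497 - 20965/1097)*267 = -566174/1097*267 = -151168458/1097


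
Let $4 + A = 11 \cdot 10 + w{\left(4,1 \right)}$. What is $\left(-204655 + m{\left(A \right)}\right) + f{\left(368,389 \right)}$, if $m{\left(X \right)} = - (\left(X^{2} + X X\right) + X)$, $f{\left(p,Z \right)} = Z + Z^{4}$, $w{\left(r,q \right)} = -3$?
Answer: $22897819454$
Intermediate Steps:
$A = 103$ ($A = -4 + \left(11 \cdot 10 - 3\right) = -4 + \left(110 - 3\right) = -4 + 107 = 103$)
$m{\left(X \right)} = - X - 2 X^{2}$ ($m{\left(X \right)} = - (\left(X^{2} + X^{2}\right) + X) = - (2 X^{2} + X) = - (X + 2 X^{2}) = - X - 2 X^{2}$)
$\left(-204655 + m{\left(A \right)}\right) + f{\left(368,389 \right)} = \left(-204655 - 103 \left(1 + 2 \cdot 103\right)\right) + \left(389 + 389^{4}\right) = \left(-204655 - 103 \left(1 + 206\right)\right) + \left(389 + 22898045041\right) = \left(-204655 - 103 \cdot 207\right) + 22898045430 = \left(-204655 - 21321\right) + 22898045430 = -225976 + 22898045430 = 22897819454$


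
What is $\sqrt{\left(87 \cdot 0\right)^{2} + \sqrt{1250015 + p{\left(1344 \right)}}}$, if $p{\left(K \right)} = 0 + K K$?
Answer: $\sqrt[4]{3056351} \approx 41.812$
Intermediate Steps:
$p{\left(K \right)} = K^{2}$ ($p{\left(K \right)} = 0 + K^{2} = K^{2}$)
$\sqrt{\left(87 \cdot 0\right)^{2} + \sqrt{1250015 + p{\left(1344 \right)}}} = \sqrt{\left(87 \cdot 0\right)^{2} + \sqrt{1250015 + 1344^{2}}} = \sqrt{0^{2} + \sqrt{1250015 + 1806336}} = \sqrt{0 + \sqrt{3056351}} = \sqrt{\sqrt{3056351}} = \sqrt[4]{3056351}$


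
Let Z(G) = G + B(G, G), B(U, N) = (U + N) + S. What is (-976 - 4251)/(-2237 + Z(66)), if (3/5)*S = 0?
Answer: 5227/2039 ≈ 2.5635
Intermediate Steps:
S = 0 (S = (5/3)*0 = 0)
B(U, N) = N + U (B(U, N) = (U + N) + 0 = (N + U) + 0 = N + U)
Z(G) = 3*G (Z(G) = G + (G + G) = G + 2*G = 3*G)
(-976 - 4251)/(-2237 + Z(66)) = (-976 - 4251)/(-2237 + 3*66) = -5227/(-2237 + 198) = -5227/(-2039) = -5227*(-1/2039) = 5227/2039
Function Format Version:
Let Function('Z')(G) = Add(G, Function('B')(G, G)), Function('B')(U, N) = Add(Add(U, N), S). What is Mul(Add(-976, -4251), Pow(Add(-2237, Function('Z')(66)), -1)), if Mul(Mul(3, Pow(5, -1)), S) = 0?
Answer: Rational(5227, 2039) ≈ 2.5635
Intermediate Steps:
S = 0 (S = Mul(Rational(5, 3), 0) = 0)
Function('B')(U, N) = Add(N, U) (Function('B')(U, N) = Add(Add(U, N), 0) = Add(Add(N, U), 0) = Add(N, U))
Function('Z')(G) = Mul(3, G) (Function('Z')(G) = Add(G, Add(G, G)) = Add(G, Mul(2, G)) = Mul(3, G))
Mul(Add(-976, -4251), Pow(Add(-2237, Function('Z')(66)), -1)) = Mul(Add(-976, -4251), Pow(Add(-2237, Mul(3, 66)), -1)) = Mul(-5227, Pow(Add(-2237, 198), -1)) = Mul(-5227, Pow(-2039, -1)) = Mul(-5227, Rational(-1, 2039)) = Rational(5227, 2039)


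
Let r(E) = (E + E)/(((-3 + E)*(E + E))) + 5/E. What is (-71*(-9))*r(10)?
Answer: 5751/14 ≈ 410.79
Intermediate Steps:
r(E) = 1/(-3 + E) + 5/E (r(E) = (2*E)/(((-3 + E)*(2*E))) + 5/E = (2*E)/((2*E*(-3 + E))) + 5/E = (2*E)*(1/(2*E*(-3 + E))) + 5/E = 1/(-3 + E) + 5/E)
(-71*(-9))*r(10) = (-71*(-9))*(3*(-5 + 2*10)/(10*(-3 + 10))) = 639*(3*(1/10)*(-5 + 20)/7) = 639*(3*(1/10)*(1/7)*15) = 639*(9/14) = 5751/14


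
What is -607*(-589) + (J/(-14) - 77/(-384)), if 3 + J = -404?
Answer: 961100507/2688 ≈ 3.5755e+5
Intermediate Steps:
J = -407 (J = -3 - 404 = -407)
-607*(-589) + (J/(-14) - 77/(-384)) = -607*(-589) + (-407/(-14) - 77/(-384)) = 357523 + (-407*(-1/14) - 77*(-1/384)) = 357523 + (407/14 + 77/384) = 357523 + 78683/2688 = 961100507/2688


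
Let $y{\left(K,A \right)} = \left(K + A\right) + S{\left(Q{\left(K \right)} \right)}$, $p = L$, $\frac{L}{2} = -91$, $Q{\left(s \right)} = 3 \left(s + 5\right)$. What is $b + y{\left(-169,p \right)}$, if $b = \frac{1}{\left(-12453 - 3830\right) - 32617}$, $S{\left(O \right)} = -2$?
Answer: $- \frac{17261701}{48900} \approx -353.0$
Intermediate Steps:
$Q{\left(s \right)} = 15 + 3 s$ ($Q{\left(s \right)} = 3 \left(5 + s\right) = 15 + 3 s$)
$L = -182$ ($L = 2 \left(-91\right) = -182$)
$p = -182$
$y{\left(K,A \right)} = -2 + A + K$ ($y{\left(K,A \right)} = \left(K + A\right) - 2 = \left(A + K\right) - 2 = -2 + A + K$)
$b = - \frac{1}{48900}$ ($b = \frac{1}{-16283 - 32617} = \frac{1}{-48900} = - \frac{1}{48900} \approx -2.045 \cdot 10^{-5}$)
$b + y{\left(-169,p \right)} = - \frac{1}{48900} - 353 = - \frac{17261701}{48900}$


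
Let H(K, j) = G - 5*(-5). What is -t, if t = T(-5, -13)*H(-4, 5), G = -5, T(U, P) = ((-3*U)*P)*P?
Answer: -50700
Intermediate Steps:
T(U, P) = -3*U*P**2 (T(U, P) = (-3*P*U)*P = -3*U*P**2)
H(K, j) = 20 (H(K, j) = -5 - 5*(-5) = -5 + 25 = 20)
t = 50700 (t = -3*(-5)*(-13)**2*20 = -3*(-5)*169*20 = 2535*20 = 50700)
-t = -1*50700 = -50700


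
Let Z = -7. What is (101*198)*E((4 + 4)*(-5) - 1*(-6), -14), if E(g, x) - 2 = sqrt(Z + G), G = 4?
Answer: 39996 + 19998*I*sqrt(3) ≈ 39996.0 + 34638.0*I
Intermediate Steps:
E(g, x) = 2 + I*sqrt(3) (E(g, x) = 2 + sqrt(-7 + 4) = 2 + sqrt(-3) = 2 + I*sqrt(3))
(101*198)*E((4 + 4)*(-5) - 1*(-6), -14) = (101*198)*(2 + I*sqrt(3)) = 19998*(2 + I*sqrt(3)) = 39996 + 19998*I*sqrt(3)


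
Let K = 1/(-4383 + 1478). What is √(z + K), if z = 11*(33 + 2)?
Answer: 2*√812255430/2905 ≈ 19.621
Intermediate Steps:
z = 385 (z = 11*35 = 385)
K = -1/2905 (K = 1/(-2905) = -1/2905 ≈ -0.00034423)
√(z + K) = √(385 - 1/2905) = √(1118424/2905) = 2*√812255430/2905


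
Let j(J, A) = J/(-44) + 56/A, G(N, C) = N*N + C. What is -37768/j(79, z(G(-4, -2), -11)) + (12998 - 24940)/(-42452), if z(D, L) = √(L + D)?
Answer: -8323607773721/128471914498 - 4094655488*√3/6052573 ≈ -1236.5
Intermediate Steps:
G(N, C) = C + N² (G(N, C) = N² + C = C + N²)
z(D, L) = √(D + L)
j(J, A) = 56/A - J/44 (j(J, A) = J*(-1/44) + 56/A = -J/44 + 56/A = 56/A - J/44)
-37768/j(79, z(G(-4, -2), -11)) + (12998 - 24940)/(-42452) = -37768/(56/(√((-2 + (-4)²) - 11)) - 1/44*79) + (12998 - 24940)/(-42452) = -37768/(56/(√((-2 + 16) - 11)) - 79/44) - 11942*(-1/42452) = -37768/(56/(√(14 - 11)) - 79/44) + 5971/21226 = -37768/(56/(√3) - 79/44) + 5971/21226 = -37768/(56*(√3/3) - 79/44) + 5971/21226 = -37768/(56*√3/3 - 79/44) + 5971/21226 = -37768/(-79/44 + 56*√3/3) + 5971/21226 = 5971/21226 - 37768/(-79/44 + 56*√3/3)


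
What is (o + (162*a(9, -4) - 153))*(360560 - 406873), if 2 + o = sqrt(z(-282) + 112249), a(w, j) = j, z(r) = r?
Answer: 37189339 - 46313*sqrt(111967) ≈ 2.1692e+7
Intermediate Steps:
o = -2 + sqrt(111967) (o = -2 + sqrt(-282 + 112249) = -2 + sqrt(111967) ≈ 332.61)
(o + (162*a(9, -4) - 153))*(360560 - 406873) = ((-2 + sqrt(111967)) + (162*(-4) - 153))*(360560 - 406873) = ((-2 + sqrt(111967)) + (-648 - 153))*(-46313) = ((-2 + sqrt(111967)) - 801)*(-46313) = (-803 + sqrt(111967))*(-46313) = 37189339 - 46313*sqrt(111967)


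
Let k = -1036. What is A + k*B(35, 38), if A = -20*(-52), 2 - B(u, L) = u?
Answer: 35228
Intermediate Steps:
B(u, L) = 2 - u
A = 1040
A + k*B(35, 38) = 1040 - 1036*(2 - 1*35) = 1040 - 1036*(2 - 35) = 1040 - 1036*(-33) = 1040 + 34188 = 35228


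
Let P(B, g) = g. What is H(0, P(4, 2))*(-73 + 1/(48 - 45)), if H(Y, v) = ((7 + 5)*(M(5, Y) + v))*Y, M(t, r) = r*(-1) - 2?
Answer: 0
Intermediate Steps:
M(t, r) = -2 - r (M(t, r) = -r - 2 = -2 - r)
H(Y, v) = Y*(-24 - 12*Y + 12*v) (H(Y, v) = ((7 + 5)*((-2 - Y) + v))*Y = (12*(-2 + v - Y))*Y = (-24 - 12*Y + 12*v)*Y = Y*(-24 - 12*Y + 12*v))
H(0, P(4, 2))*(-73 + 1/(48 - 45)) = (12*0*(-2 + 2 - 1*0))*(-73 + 1/(48 - 45)) = (12*0*(-2 + 2 + 0))*(-73 + 1/3) = (12*0*0)*(-73 + 1/3) = 0*(-218/3) = 0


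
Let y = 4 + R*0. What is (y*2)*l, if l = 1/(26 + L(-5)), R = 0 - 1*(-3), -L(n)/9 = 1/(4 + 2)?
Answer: 16/49 ≈ 0.32653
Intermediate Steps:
L(n) = -3/2 (L(n) = -9/(4 + 2) = -9/6 = -9*⅙ = -3/2)
R = 3 (R = 0 + 3 = 3)
y = 4 (y = 4 + 3*0 = 4 + 0 = 4)
l = 2/49 (l = 1/(26 - 3/2) = 1/(49/2) = 2/49 ≈ 0.040816)
(y*2)*l = (4*2)*(2/49) = 8*(2/49) = 16/49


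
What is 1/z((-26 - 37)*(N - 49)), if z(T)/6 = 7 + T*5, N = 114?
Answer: -1/122808 ≈ -8.1428e-6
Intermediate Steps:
z(T) = 42 + 30*T (z(T) = 6*(7 + T*5) = 6*(7 + 5*T) = 42 + 30*T)
1/z((-26 - 37)*(N - 49)) = 1/(42 + 30*((-26 - 37)*(114 - 49))) = 1/(42 + 30*(-63*65)) = 1/(42 + 30*(-4095)) = 1/(42 - 122850) = 1/(-122808) = -1/122808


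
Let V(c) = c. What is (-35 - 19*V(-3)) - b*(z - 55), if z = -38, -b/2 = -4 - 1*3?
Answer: 1324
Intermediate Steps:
b = 14 (b = -2*(-4 - 1*3) = -2*(-4 - 3) = -2*(-7) = 14)
(-35 - 19*V(-3)) - b*(z - 55) = (-35 - 19*(-3)) - 14*(-38 - 55) = (-35 + 57) - 14*(-93) = 22 - 1*(-1302) = 22 + 1302 = 1324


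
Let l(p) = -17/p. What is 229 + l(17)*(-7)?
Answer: 236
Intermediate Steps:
229 + l(17)*(-7) = 229 - 17/17*(-7) = 229 - 17*1/17*(-7) = 229 - 1*(-7) = 229 + 7 = 236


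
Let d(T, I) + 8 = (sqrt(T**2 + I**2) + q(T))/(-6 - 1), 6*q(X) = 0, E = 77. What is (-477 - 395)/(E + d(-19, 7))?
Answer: -2948232/232879 - 6104*sqrt(410)/232879 ≈ -13.191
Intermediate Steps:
q(X) = 0 (q(X) = (1/6)*0 = 0)
d(T, I) = -8 - sqrt(I**2 + T**2)/7 (d(T, I) = -8 + (sqrt(T**2 + I**2) + 0)/(-6 - 1) = -8 + (sqrt(I**2 + T**2) + 0)/(-7) = -8 + sqrt(I**2 + T**2)*(-1/7) = -8 - sqrt(I**2 + T**2)/7)
(-477 - 395)/(E + d(-19, 7)) = (-477 - 395)/(77 + (-8 - sqrt(7**2 + (-19)**2)/7)) = -872/(77 + (-8 - sqrt(49 + 361)/7)) = -872/(77 + (-8 - sqrt(410)/7)) = -872/(69 - sqrt(410)/7)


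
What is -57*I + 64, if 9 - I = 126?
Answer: 6733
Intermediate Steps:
I = -117 (I = 9 - 1*126 = 9 - 126 = -117)
-57*I + 64 = -57*(-117) + 64 = 6669 + 64 = 6733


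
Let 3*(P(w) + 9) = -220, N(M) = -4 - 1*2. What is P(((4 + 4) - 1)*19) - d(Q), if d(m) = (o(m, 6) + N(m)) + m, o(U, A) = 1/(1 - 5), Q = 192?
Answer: -3217/12 ≈ -268.08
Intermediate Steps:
o(U, A) = -¼ (o(U, A) = 1/(-4) = -¼)
N(M) = -6 (N(M) = -4 - 2 = -6)
d(m) = -25/4 + m (d(m) = (-¼ - 6) + m = -25/4 + m)
P(w) = -247/3 (P(w) = -9 + (⅓)*(-220) = -9 - 220/3 = -247/3)
P(((4 + 4) - 1)*19) - d(Q) = -247/3 - (-25/4 + 192) = -247/3 - 1*743/4 = -247/3 - 743/4 = -3217/12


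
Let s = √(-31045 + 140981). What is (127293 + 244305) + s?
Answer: 371598 + 4*√6871 ≈ 3.7193e+5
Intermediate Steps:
s = 4*√6871 (s = √109936 = 4*√6871 ≈ 331.57)
(127293 + 244305) + s = (127293 + 244305) + 4*√6871 = 371598 + 4*√6871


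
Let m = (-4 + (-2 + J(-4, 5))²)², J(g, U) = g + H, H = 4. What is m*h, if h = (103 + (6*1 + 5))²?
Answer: 0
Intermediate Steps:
J(g, U) = 4 + g (J(g, U) = g + 4 = 4 + g)
m = 0 (m = (-4 + (-2 + (4 - 4))²)² = (-4 + (-2 + 0)²)² = (-4 + (-2)²)² = (-4 + 4)² = 0² = 0)
h = 12996 (h = (103 + (6 + 5))² = (103 + 11)² = 114² = 12996)
m*h = 0*12996 = 0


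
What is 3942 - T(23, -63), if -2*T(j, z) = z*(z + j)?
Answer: 5202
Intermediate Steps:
T(j, z) = -z*(j + z)/2 (T(j, z) = -z*(z + j)/2 = -z*(j + z)/2)
3942 - T(23, -63) = 3942 - (-1)*(-63)*(23 - 63)/2 = 3942 - (-1)*(-63)*(-40)/2 = 3942 - 1*(-1260) = 3942 + 1260 = 5202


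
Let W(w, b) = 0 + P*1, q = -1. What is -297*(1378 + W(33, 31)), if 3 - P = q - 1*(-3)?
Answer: -409563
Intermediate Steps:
P = 1 (P = 3 - (-1 - 1*(-3)) = 3 - (-1 + 3) = 3 - 1*2 = 3 - 2 = 1)
W(w, b) = 1 (W(w, b) = 0 + 1*1 = 0 + 1 = 1)
-297*(1378 + W(33, 31)) = -297*(1378 + 1) = -297*1379 = -409563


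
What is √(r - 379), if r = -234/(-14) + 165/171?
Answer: I*√57522633/399 ≈ 19.008*I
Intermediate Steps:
r = 7054/399 (r = -234*(-1/14) + 165*(1/171) = 117/7 + 55/57 = 7054/399 ≈ 17.679)
√(r - 379) = √(7054/399 - 379) = √(-144167/399) = I*√57522633/399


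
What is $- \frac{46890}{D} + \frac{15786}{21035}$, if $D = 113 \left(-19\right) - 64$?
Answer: $\frac{340411332}{15502795} \approx 21.958$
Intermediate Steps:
$D = -2211$ ($D = -2147 - 64 = -2211$)
$- \frac{46890}{D} + \frac{15786}{21035} = - \frac{46890}{-2211} + \frac{15786}{21035} = \left(-46890\right) \left(- \frac{1}{2211}\right) + 15786 \cdot \frac{1}{21035} = \frac{15630}{737} + \frac{15786}{21035} = \frac{340411332}{15502795}$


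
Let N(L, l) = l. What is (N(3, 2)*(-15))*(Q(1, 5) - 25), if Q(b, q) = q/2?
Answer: 675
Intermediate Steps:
Q(b, q) = q/2 (Q(b, q) = q*(½) = q/2)
(N(3, 2)*(-15))*(Q(1, 5) - 25) = (2*(-15))*((½)*5 - 25) = -30*(5/2 - 25) = -30*(-45/2) = 675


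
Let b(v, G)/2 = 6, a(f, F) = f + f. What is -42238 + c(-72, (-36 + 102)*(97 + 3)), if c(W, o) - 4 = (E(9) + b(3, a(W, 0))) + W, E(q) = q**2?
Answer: -42213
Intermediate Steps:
a(f, F) = 2*f
b(v, G) = 12 (b(v, G) = 2*6 = 12)
c(W, o) = 97 + W (c(W, o) = 4 + ((9**2 + 12) + W) = 4 + ((81 + 12) + W) = 4 + (93 + W) = 97 + W)
-42238 + c(-72, (-36 + 102)*(97 + 3)) = -42238 + (97 - 72) = -42238 + 25 = -42213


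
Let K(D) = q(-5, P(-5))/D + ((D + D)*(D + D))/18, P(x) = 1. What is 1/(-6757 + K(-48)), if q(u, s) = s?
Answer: -48/299761 ≈ -0.00016013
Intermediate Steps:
K(D) = 1/D + 2*D²/9 (K(D) = 1/D + ((D + D)*(D + D))/18 = 1/D + ((2*D)*(2*D))*(1/18) = 1/D + (4*D²)*(1/18) = 1/D + 2*D²/9)
1/(-6757 + K(-48)) = 1/(-6757 + (⅑)*(9 + 2*(-48)³)/(-48)) = 1/(-6757 + (⅑)*(-1/48)*(9 + 2*(-110592))) = 1/(-6757 + (⅑)*(-1/48)*(9 - 221184)) = 1/(-6757 + (⅑)*(-1/48)*(-221175)) = 1/(-6757 + 24575/48) = 1/(-299761/48) = -48/299761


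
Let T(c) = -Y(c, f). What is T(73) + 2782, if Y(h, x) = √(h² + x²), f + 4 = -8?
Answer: 2782 - √5473 ≈ 2708.0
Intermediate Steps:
f = -12 (f = -4 - 8 = -12)
T(c) = -√(144 + c²) (T(c) = -√(c² + (-12)²) = -√(c² + 144) = -√(144 + c²))
T(73) + 2782 = -√(144 + 73²) + 2782 = -√(144 + 5329) + 2782 = -√5473 + 2782 = 2782 - √5473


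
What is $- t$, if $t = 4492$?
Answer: $-4492$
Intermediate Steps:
$- t = \left(-1\right) 4492 = -4492$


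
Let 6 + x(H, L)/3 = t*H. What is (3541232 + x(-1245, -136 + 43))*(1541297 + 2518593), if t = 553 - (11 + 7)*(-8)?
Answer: 3807847968910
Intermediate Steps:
t = 697 (t = 553 - 18*(-8) = 553 - 1*(-144) = 553 + 144 = 697)
x(H, L) = -18 + 2091*H (x(H, L) = -18 + 3*(697*H) = -18 + 2091*H)
(3541232 + x(-1245, -136 + 43))*(1541297 + 2518593) = (3541232 + (-18 + 2091*(-1245)))*(1541297 + 2518593) = (3541232 + (-18 - 2603295))*4059890 = (3541232 - 2603313)*4059890 = 937919*4059890 = 3807847968910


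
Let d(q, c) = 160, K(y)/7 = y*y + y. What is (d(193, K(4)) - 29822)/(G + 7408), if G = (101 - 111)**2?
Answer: -14831/3754 ≈ -3.9507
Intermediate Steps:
G = 100 (G = (-10)**2 = 100)
K(y) = 7*y + 7*y**2 (K(y) = 7*(y*y + y) = 7*(y**2 + y) = 7*(y + y**2) = 7*y + 7*y**2)
(d(193, K(4)) - 29822)/(G + 7408) = (160 - 29822)/(100 + 7408) = -29662/7508 = -29662*1/7508 = -14831/3754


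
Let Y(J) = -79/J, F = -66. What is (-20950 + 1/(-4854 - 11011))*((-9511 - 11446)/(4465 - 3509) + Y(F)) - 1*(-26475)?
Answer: 230561942171569/500509020 ≈ 4.6066e+5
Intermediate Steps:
(-20950 + 1/(-4854 - 11011))*((-9511 - 11446)/(4465 - 3509) + Y(F)) - 1*(-26475) = (-20950 + 1/(-4854 - 11011))*((-9511 - 11446)/(4465 - 3509) - 79/(-66)) - 1*(-26475) = (-20950 + 1/(-15865))*(-20957/956 - 79*(-1/66)) + 26475 = (-20950 - 1/15865)*(-20957*1/956 + 79/66) + 26475 = -332371751*(-20957/956 + 79/66)/15865 + 26475 = -332371751/15865*(-653819/31548) + 26475 = 217310965867069/500509020 + 26475 = 230561942171569/500509020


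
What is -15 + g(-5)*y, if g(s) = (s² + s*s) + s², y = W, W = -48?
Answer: -3615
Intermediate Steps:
y = -48
g(s) = 3*s² (g(s) = (s² + s²) + s² = 2*s² + s² = 3*s²)
-15 + g(-5)*y = -15 + (3*(-5)²)*(-48) = -15 + (3*25)*(-48) = -15 + 75*(-48) = -15 - 3600 = -3615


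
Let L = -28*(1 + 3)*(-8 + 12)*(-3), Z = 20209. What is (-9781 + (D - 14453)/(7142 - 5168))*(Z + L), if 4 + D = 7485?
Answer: -9911642769/47 ≈ -2.1089e+8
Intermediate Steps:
D = 7481 (D = -4 + 7485 = 7481)
L = 1344 (L = -112*4*(-3) = -28*16*(-3) = -448*(-3) = 1344)
(-9781 + (D - 14453)/(7142 - 5168))*(Z + L) = (-9781 + (7481 - 14453)/(7142 - 5168))*(20209 + 1344) = (-9781 - 6972/1974)*21553 = (-9781 - 6972*1/1974)*21553 = (-9781 - 166/47)*21553 = -459873/47*21553 = -9911642769/47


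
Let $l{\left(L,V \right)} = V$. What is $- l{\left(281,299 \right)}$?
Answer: $-299$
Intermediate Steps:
$- l{\left(281,299 \right)} = \left(-1\right) 299 = -299$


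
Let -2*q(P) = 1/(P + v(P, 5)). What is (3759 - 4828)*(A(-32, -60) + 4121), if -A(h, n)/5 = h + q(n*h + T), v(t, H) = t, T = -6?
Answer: -35036839529/7656 ≈ -4.5764e+6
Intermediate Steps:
q(P) = -1/(4*P) (q(P) = -1/(2*(P + P)) = -1/(2*P)/2 = -1/(4*P))
A(h, n) = -5*h + 5/(4*(-6 + h*n)) (A(h, n) = -5*(h - 1/(4*(n*h - 6))) = -5*(h - 1/(4*(h*n - 6))) = -5*(h - 1/(4*(-6 + h*n))) = -5*h + 5/(4*(-6 + h*n)))
(3759 - 4828)*(A(-32, -60) + 4121) = (3759 - 4828)*(5*(1 - 4*(-32)*(-6 - 32*(-60)))/(4*(-6 - 32*(-60))) + 4121) = -1069*(5*(1 - 4*(-32)*(-6 + 1920))/(4*(-6 + 1920)) + 4121) = -1069*((5/4)*(1 - 4*(-32)*1914)/1914 + 4121) = -1069*((5/4)*(1/1914)*(1 + 244992) + 4121) = -1069*((5/4)*(1/1914)*244993 + 4121) = -1069*(1224965/7656 + 4121) = -1069*32775341/7656 = -35036839529/7656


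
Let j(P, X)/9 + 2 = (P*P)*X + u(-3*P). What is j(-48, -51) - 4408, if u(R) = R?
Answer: -1060666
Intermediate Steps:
j(P, X) = -18 - 27*P + 9*X*P² (j(P, X) = -18 + 9*((P*P)*X - 3*P) = -18 + 9*(P²*X - 3*P) = -18 + 9*(X*P² - 3*P) = -18 + 9*(-3*P + X*P²) = -18 + (-27*P + 9*X*P²) = -18 - 27*P + 9*X*P²)
j(-48, -51) - 4408 = (-18 - 27*(-48) + 9*(-51)*(-48)²) - 4408 = (-18 + 1296 + 9*(-51)*2304) - 4408 = (-18 + 1296 - 1057536) - 4408 = -1056258 - 4408 = -1060666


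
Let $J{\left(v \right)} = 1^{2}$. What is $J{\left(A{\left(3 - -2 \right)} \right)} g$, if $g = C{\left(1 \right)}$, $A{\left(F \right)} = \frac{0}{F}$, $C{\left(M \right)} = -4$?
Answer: $-4$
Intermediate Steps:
$A{\left(F \right)} = 0$
$J{\left(v \right)} = 1$
$g = -4$
$J{\left(A{\left(3 - -2 \right)} \right)} g = 1 \left(-4\right) = -4$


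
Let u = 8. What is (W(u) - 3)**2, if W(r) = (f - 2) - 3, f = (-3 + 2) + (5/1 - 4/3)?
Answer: 256/9 ≈ 28.444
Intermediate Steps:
f = 8/3 (f = -1 + (5*1 - 4*1/3) = -1 + (5 - 4/3) = -1 + 11/3 = 8/3 ≈ 2.6667)
W(r) = -7/3 (W(r) = (8/3 - 2) - 3 = 2/3 - 3 = -7/3)
(W(u) - 3)**2 = (-7/3 - 3)**2 = (-16/3)**2 = 256/9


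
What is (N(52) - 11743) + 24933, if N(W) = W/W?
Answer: 13191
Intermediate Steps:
N(W) = 1
(N(52) - 11743) + 24933 = (1 - 11743) + 24933 = -11742 + 24933 = 13191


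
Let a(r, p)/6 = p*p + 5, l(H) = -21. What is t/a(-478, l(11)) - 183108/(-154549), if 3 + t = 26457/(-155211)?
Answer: 12662812265213/10698516358194 ≈ 1.1836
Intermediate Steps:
t = -164030/51737 (t = -3 + 26457/(-155211) = -3 + 26457*(-1/155211) = -3 - 8819/51737 = -164030/51737 ≈ -3.1705)
a(r, p) = 30 + 6*p² (a(r, p) = 6*(p*p + 5) = 6*(p² + 5) = 6*(5 + p²) = 30 + 6*p²)
t/a(-478, l(11)) - 183108/(-154549) = -164030/(51737*(30 + 6*(-21)²)) - 183108/(-154549) = -164030/(51737*(30 + 6*441)) - 183108*(-1/154549) = -164030/(51737*(30 + 2646)) + 183108/154549 = -164030/51737/2676 + 183108/154549 = -164030/51737*1/2676 + 183108/154549 = -82015/69224106 + 183108/154549 = 12662812265213/10698516358194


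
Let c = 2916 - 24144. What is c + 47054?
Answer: 25826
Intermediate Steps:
c = -21228
c + 47054 = -21228 + 47054 = 25826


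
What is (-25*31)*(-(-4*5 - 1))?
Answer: -16275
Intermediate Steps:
(-25*31)*(-(-4*5 - 1)) = -(-775)*(-20 - 1) = -(-775)*(-21) = -775*21 = -16275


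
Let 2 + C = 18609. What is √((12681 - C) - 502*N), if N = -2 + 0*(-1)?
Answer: I*√4922 ≈ 70.157*I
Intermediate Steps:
N = -2 (N = -2 + 0 = -2)
C = 18607 (C = -2 + 18609 = 18607)
√((12681 - C) - 502*N) = √((12681 - 1*18607) - 502*(-2)) = √((12681 - 18607) + 1004) = √(-5926 + 1004) = √(-4922) = I*√4922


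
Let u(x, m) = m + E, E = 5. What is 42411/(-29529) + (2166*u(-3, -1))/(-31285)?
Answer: -527555797/307938255 ≈ -1.7132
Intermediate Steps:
u(x, m) = 5 + m (u(x, m) = m + 5 = 5 + m)
42411/(-29529) + (2166*u(-3, -1))/(-31285) = 42411/(-29529) + (2166*(5 - 1))/(-31285) = 42411*(-1/29529) + (2166*4)*(-1/31285) = -14137/9843 + 8664*(-1/31285) = -14137/9843 - 8664/31285 = -527555797/307938255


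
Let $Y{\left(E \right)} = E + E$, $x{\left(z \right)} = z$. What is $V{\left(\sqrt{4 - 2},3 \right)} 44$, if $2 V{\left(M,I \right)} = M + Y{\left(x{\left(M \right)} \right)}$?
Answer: $66 \sqrt{2} \approx 93.338$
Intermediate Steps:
$Y{\left(E \right)} = 2 E$
$V{\left(M,I \right)} = \frac{3 M}{2}$ ($V{\left(M,I \right)} = \frac{M + 2 M}{2} = \frac{3 M}{2}$)
$V{\left(\sqrt{4 - 2},3 \right)} 44 = \frac{3 \sqrt{4 - 2}}{2} \cdot 44 = \frac{3 \sqrt{2}}{2} \cdot 44 = 66 \sqrt{2}$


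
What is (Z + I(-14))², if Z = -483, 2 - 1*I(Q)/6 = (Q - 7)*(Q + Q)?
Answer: 15992001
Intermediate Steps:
I(Q) = 12 - 12*Q*(-7 + Q) (I(Q) = 12 - 6*(Q - 7)*(Q + Q) = 12 - 6*(-7 + Q)*2*Q = 12 - 12*Q*(-7 + Q))
(Z + I(-14))² = (-483 + (12 - 12*(-14)² + 84*(-14)))² = (-483 + (12 - 12*196 - 1176))² = (-483 + (12 - 2352 - 1176))² = (-483 - 3516)² = (-3999)² = 15992001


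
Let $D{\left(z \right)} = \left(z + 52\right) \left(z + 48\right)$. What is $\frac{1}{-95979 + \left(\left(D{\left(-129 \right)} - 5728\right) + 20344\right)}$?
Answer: $- \frac{1}{75126} \approx -1.3311 \cdot 10^{-5}$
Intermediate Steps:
$D{\left(z \right)} = \left(48 + z\right) \left(52 + z\right)$ ($D{\left(z \right)} = \left(52 + z\right) \left(48 + z\right) = \left(48 + z\right) \left(52 + z\right)$)
$\frac{1}{-95979 + \left(\left(D{\left(-129 \right)} - 5728\right) + 20344\right)} = \frac{1}{-95979 + \left(\left(\left(2496 + \left(-129\right)^{2} + 100 \left(-129\right)\right) - 5728\right) + 20344\right)} = \frac{1}{-95979 + \left(\left(\left(2496 + 16641 - 12900\right) - 5728\right) + 20344\right)} = \frac{1}{-95979 + \left(\left(6237 - 5728\right) + 20344\right)} = \frac{1}{-95979 + \left(509 + 20344\right)} = \frac{1}{-95979 + 20853} = \frac{1}{-75126} = - \frac{1}{75126}$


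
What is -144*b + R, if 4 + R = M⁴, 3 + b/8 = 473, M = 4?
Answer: -541188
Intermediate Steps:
b = 3760 (b = -24 + 8*473 = -24 + 3784 = 3760)
R = 252 (R = -4 + 4⁴ = -4 + 256 = 252)
-144*b + R = -144*3760 + 252 = -541440 + 252 = -541188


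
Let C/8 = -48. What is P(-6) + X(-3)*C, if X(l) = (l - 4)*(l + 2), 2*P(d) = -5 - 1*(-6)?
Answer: -5375/2 ≈ -2687.5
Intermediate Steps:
C = -384 (C = 8*(-48) = -384)
P(d) = ½ (P(d) = (-5 - 1*(-6))/2 = (-5 + 6)/2 = (½)*1 = ½)
X(l) = (-4 + l)*(2 + l)
P(-6) + X(-3)*C = ½ + (-8 + (-3)² - 2*(-3))*(-384) = ½ + (-8 + 9 + 6)*(-384) = ½ + 7*(-384) = ½ - 2688 = -5375/2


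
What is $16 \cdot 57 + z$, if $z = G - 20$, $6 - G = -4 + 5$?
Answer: $897$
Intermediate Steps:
$G = 5$ ($G = 6 - \left(-4 + 5\right) = 6 - 1 = 5$)
$z = -15$ ($z = 5 - 20 = -15$)
$16 \cdot 57 + z = 16 \cdot 57 - 15 = 912 - 15 = 897$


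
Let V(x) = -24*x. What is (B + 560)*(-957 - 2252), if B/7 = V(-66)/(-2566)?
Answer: -2287811624/1283 ≈ -1.7832e+6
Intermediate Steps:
B = -5544/1283 (B = 7*(-24*(-66)/(-2566)) = 7*(1584*(-1/2566)) = 7*(-792/1283) = -5544/1283 ≈ -4.3211)
(B + 560)*(-957 - 2252) = (-5544/1283 + 560)*(-957 - 2252) = (712936/1283)*(-3209) = -2287811624/1283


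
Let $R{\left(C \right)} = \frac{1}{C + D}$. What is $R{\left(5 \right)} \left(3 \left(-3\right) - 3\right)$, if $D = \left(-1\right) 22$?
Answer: $\frac{12}{17} \approx 0.70588$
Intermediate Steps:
$D = -22$
$R{\left(C \right)} = \frac{1}{-22 + C}$ ($R{\left(C \right)} = \frac{1}{C - 22} = \frac{1}{-22 + C}$)
$R{\left(5 \right)} \left(3 \left(-3\right) - 3\right) = \frac{3 \left(-3\right) - 3}{-22 + 5} = \frac{-9 - 3}{-17} = \left(- \frac{1}{17}\right) \left(-12\right) = \frac{12}{17}$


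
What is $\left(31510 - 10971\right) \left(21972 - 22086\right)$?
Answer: $-2341446$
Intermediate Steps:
$\left(31510 - 10971\right) \left(21972 - 22086\right) = \left(31510 + \left(-24249 + 13278\right)\right) \left(-114\right) = \left(31510 - 10971\right) \left(-114\right) = 20539 \left(-114\right) = -2341446$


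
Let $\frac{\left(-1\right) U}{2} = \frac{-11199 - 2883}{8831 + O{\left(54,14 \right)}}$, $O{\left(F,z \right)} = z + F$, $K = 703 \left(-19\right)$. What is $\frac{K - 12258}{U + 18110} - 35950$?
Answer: $- \frac{5794974439185}{161189054} \approx -35951.0$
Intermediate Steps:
$K = -13357$
$O{\left(F,z \right)} = F + z$
$U = \frac{28164}{8899}$ ($U = - 2 \frac{-11199 - 2883}{8831 + \left(54 + 14\right)} = - 2 \left(- \frac{14082}{8831 + 68}\right) = - 2 \left(- \frac{14082}{8899}\right) = - 2 \left(\left(-14082\right) \frac{1}{8899}\right) = \left(-2\right) \left(- \frac{14082}{8899}\right) = \frac{28164}{8899} \approx 3.1648$)
$\frac{K - 12258}{U + 18110} - 35950 = \frac{-13357 - 12258}{\frac{28164}{8899} + 18110} - 35950 = - \frac{25615}{\frac{161189054}{8899}} - 35950 = \left(-25615\right) \frac{8899}{161189054} - 35950 = - \frac{227947885}{161189054} - 35950 = - \frac{5794974439185}{161189054}$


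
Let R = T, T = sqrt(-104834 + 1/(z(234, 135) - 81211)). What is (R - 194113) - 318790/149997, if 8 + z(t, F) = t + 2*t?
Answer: -29116686451/149997 + I*sqrt(679637489535543)/80517 ≈ -1.9412e+5 + 323.78*I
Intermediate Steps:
z(t, F) = -8 + 3*t (z(t, F) = -8 + (t + 2*t) = -8 + 3*t)
T = I*sqrt(679637489535543)/80517 (T = sqrt(-104834 + 1/((-8 + 3*234) - 81211)) = sqrt(-104834 + 1/((-8 + 702) - 81211)) = sqrt(-104834 + 1/(694 - 81211)) = sqrt(-104834 + 1/(-80517)) = sqrt(-104834 - 1/80517) = sqrt(-8440919179/80517) = I*sqrt(679637489535543)/80517 ≈ 323.78*I)
R = I*sqrt(679637489535543)/80517 ≈ 323.78*I
(R - 194113) - 318790/149997 = (I*sqrt(679637489535543)/80517 - 194113) - 318790/149997 = (-194113 + I*sqrt(679637489535543)/80517) - 318790*1/149997 = (-194113 + I*sqrt(679637489535543)/80517) - 318790/149997 = -29116686451/149997 + I*sqrt(679637489535543)/80517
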